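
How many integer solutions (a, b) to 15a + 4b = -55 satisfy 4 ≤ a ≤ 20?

gcd(15, 4):
  15 = 3*4 + 3
  4 = 1*3 + 1
  3 = 3*1
so gcd(15, 4) = 1.
Back-substitute for Bézout coefficients:
  1 = 4 - 1*3
  ... = 15*(-1) + 4*(4)
Scale by -55: particular solution (55, -220); reduce a mod 4: (3, -25).
General solution: a = 3 + 4t, b = -25 - 15t for integer t.
4 ≤ 3 + 4t ≤ 20 gives t ∈ [1, 4], which is 4 values.

4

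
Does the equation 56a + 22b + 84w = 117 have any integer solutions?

gcd(56, 22):
  56 = 2*22 + 12
  22 = 1*12 + 10
  12 = 1*10 + 2
  10 = 5*2
so gcd(56, 22) = 2.
gcd(2, 84) = 2.
2 does not divide 117 (remainder 1), so no integer solutions.

no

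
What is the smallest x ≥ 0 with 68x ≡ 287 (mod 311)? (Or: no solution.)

146

gcd(311, 68) = 1.
1 divides 287, so solutions exist.
By Bézout, 68×(-32) + 311×(7) = 1.
So 68×(-32) ≡ 1 (mod 311); multiply by 287: x ≡ -9184 (mod 311).
Smallest nonnegative: x = -9184 mod 311 = 146.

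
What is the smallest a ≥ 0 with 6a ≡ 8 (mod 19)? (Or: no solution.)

14

gcd(19, 6):
  19 = 3·6 + 1
  6 = 6·1
so gcd(19, 6) = 1.
1 divides 8, so solutions exist.
Back-substitute for Bézout coefficients:
  1 = 19 - 3·6
  ... = 6·(-3) + 19·(1)
So 6·(-3) ≡ 1 (mod 19); multiply by 8: a ≡ -24 (mod 19).
Smallest nonnegative: a = -24 mod 19 = 14.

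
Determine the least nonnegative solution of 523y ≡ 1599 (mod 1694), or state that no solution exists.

gcd(1694, 523):
  1694 = 3*523 + 125
  523 = 4*125 + 23
  125 = 5*23 + 10
  23 = 2*10 + 3
  10 = 3*3 + 1
  3 = 3*1
so gcd(1694, 523) = 1.
1 divides 1599, so solutions exist.
Back-substitute for Bézout coefficients:
  1 = 10 - 3*3
  ... = 523*(-515) + 1694*(159)
So 523*(-515) ≡ 1 (mod 1694); multiply by 1599: y ≡ -823485 (mod 1694).
Smallest nonnegative: y = -823485 mod 1694 = 1493.

1493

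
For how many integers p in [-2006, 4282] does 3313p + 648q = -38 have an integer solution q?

gcd(3313, 648) = 1.
By Bézout, 3313·(-71) + 648·(363) = 1.
Particular solution: (106, -542).
General solution: p = 106 + 648t, q = -542 - 3313t for integer t.
-2006 ≤ 106 + 648t ≤ 4282 gives t ∈ [-3, 6], which is 10 values.

10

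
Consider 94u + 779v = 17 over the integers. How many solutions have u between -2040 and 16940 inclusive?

25

gcd(779, 94) = 1.
By Bézout, 94*(-58) + 779*(7) = 1.
Particular solution: (572, -69).
General solution: u = 572 + 779t, v = -69 - 94t for integer t.
-2040 ≤ 572 + 779t ≤ 16940 gives t ∈ [-3, 21], which is 25 values.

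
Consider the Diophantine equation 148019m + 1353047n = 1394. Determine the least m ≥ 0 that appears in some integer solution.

gcd(1353047, 148019):
  1353047 = 9*148019 + 20876
  148019 = 7*20876 + 1887
  20876 = 11*1887 + 119
  1887 = 15*119 + 102
  119 = 1*102 + 17
  102 = 6*17
so gcd(1353047, 148019) = 17.
17 divides 1394, so solutions exist.
Back-substitute for Bézout coefficients:
  17 = 119 - 1*102
  ... = 148019*(-11472) + 1353047*(1255)
Scale by 1394/17 = 82: (m₀, n₀) = (-940704, 102910).
General solution: m = -940704 + 79591t, n = 102910 - 8707t for integer t.
m ≥ 0: smallest is -940704 mod 79591 = 14388 (at t = 12), with n = -1574.

14388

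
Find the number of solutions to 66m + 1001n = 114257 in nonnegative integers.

gcd(1001, 66):
  1001 = 15·66 + 11
  66 = 6·11
so gcd(1001, 66) = 11.
Back-substitute for Bézout coefficients:
  11 = 1001 - 15·66
  ... = 66·(-15) + 1001·(1)
Scale by 10387: one solution is (-155805, 10387). Reduce m mod 91: (78, 109).
General: m = 78 + 91t, n = 109 - 6t.
m ≥ 0 ⇒ t ≥ 0; n ≥ 0 ⇒ t ≤ 18. So t ∈ [0, 18]: 19 solutions.

19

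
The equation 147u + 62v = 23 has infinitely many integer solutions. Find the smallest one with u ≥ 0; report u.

1

gcd(147, 62):
  147 = 2*62 + 23
  62 = 2*23 + 16
  23 = 1*16 + 7
  16 = 2*7 + 2
  7 = 3*2 + 1
  2 = 2*1
so gcd(147, 62) = 1.
1 divides 23, so solutions exist.
Back-substitute for Bézout coefficients:
  1 = 7 - 3*2
  ... = 147*(27) + 62*(-64)
Scale by 23/1 = 23: (u₀, v₀) = (621, -1472).
General solution: u = 621 + 62t, v = -1472 - 147t for integer t.
u ≥ 0: smallest is 621 mod 62 = 1 (at t = -10), with v = -2.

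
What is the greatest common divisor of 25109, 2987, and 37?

1

gcd(25109, 2987) = 1.
gcd(1, 37) = 1.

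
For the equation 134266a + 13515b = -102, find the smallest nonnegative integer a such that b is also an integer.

153

gcd(134266, 13515):
  134266 = 9*13515 + 12631
  13515 = 1*12631 + 884
  12631 = 14*884 + 255
  884 = 3*255 + 119
  255 = 2*119 + 17
  119 = 7*17
so gcd(134266, 13515) = 17.
17 divides -102, so solutions exist.
Back-substitute for Bézout coefficients:
  17 = 255 - 2*119
  ... = 134266*(107) + 13515*(-1063)
Scale by -102/17 = -6: (a₀, b₀) = (-642, 6378).
General solution: a = -642 + 795t, b = 6378 - 7898t for integer t.
a ≥ 0: smallest is -642 mod 795 = 153 (at t = 1), with b = -1520.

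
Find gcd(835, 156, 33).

1

gcd(835, 156):
  835 = 5×156 + 55
  156 = 2×55 + 46
  55 = 1×46 + 9
  46 = 5×9 + 1
  9 = 9×1
so gcd(835, 156) = 1.
gcd(1, 33) = 1.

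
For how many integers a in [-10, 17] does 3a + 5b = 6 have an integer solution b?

6

gcd(5, 3):
  5 = 1*3 + 2
  3 = 1*2 + 1
  2 = 2*1
so gcd(5, 3) = 1.
Back-substitute for Bézout coefficients:
  1 = 3 - 1*2
  ... = 3*(2) + 5*(-1)
Scale by 6: particular solution (12, -6); reduce a mod 5: (2, 0).
General solution: a = 2 + 5t, b = 0 - 3t for integer t.
-10 ≤ 2 + 5t ≤ 17 gives t ∈ [-2, 3], which is 6 values.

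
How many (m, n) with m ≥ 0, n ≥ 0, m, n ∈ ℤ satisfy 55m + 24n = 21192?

17

gcd(55, 24):
  55 = 2*24 + 7
  24 = 3*7 + 3
  7 = 2*3 + 1
  3 = 3*1
so gcd(55, 24) = 1.
Back-substitute for Bézout coefficients:
  1 = 7 - 2*3
  ... = 55*(7) + 24*(-16)
Scale by 21192: one solution is (148344, -339072). Reduce m mod 24: (0, 883).
General: m = 0 + 24t, n = 883 - 55t.
m ≥ 0 ⇒ t ≥ 0; n ≥ 0 ⇒ t ≤ 16. So t ∈ [0, 16]: 17 solutions.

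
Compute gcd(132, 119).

gcd(132, 119):
  132 = 1×119 + 13
  119 = 9×13 + 2
  13 = 6×2 + 1
  2 = 2×1
so gcd(132, 119) = 1.

1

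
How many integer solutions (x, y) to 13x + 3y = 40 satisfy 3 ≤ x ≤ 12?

gcd(13, 3):
  13 = 4×3 + 1
  3 = 3×1
so gcd(13, 3) = 1.
Back-substitute for Bézout coefficients:
  1 = 13 - 4×3
  ... = 13×(1) + 3×(-4)
Scale by 40: particular solution (40, -160); reduce x mod 3: (1, 9).
General solution: x = 1 + 3t, y = 9 - 13t for integer t.
3 ≤ 1 + 3t ≤ 12 gives t ∈ [1, 3], which is 3 values.

3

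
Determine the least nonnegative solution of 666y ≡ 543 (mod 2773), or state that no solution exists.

438

gcd(2773, 666) = 1  (2773 = 4×666 + 109, 666 = 6×109 + 12, 109 = 9×12 + 1, 12 = 12×1).
1 divides 543, so solutions exist.
Back-substituting, 666×(-229) + 2773×(55) = 1.
So 666×(-229) ≡ 1 (mod 2773); multiply by 543: y ≡ -124347 (mod 2773).
Smallest nonnegative: y = -124347 mod 2773 = 438.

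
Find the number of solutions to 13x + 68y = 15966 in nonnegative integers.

18

gcd(68, 13):
  68 = 5*13 + 3
  13 = 4*3 + 1
  3 = 3*1
so gcd(68, 13) = 1.
Back-substitute for Bézout coefficients:
  1 = 13 - 4*3
  ... = 13*(21) + 68*(-4)
Scale by 15966: one solution is (335286, -63864). Reduce x mod 68: (46, 226).
General: x = 46 + 68t, y = 226 - 13t.
x ≥ 0 ⇒ t ≥ 0; y ≥ 0 ⇒ t ≤ 17. So t ∈ [0, 17]: 18 solutions.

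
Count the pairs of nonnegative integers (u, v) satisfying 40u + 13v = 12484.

24

gcd(40, 13):
  40 = 3*13 + 1
  13 = 13*1
so gcd(40, 13) = 1.
Back-substitute for Bézout coefficients:
  1 = 40 - 3*13
  ... = 40*(1) + 13*(-3)
Scale by 12484: one solution is (12484, -37452). Reduce u mod 13: (4, 948).
General: u = 4 + 13t, v = 948 - 40t.
u ≥ 0 ⇒ t ≥ 0; v ≥ 0 ⇒ t ≤ 23. So t ∈ [0, 23]: 24 solutions.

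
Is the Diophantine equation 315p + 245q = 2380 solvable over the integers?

gcd(315, 245) = 35  (315 = 1*245 + 70, 245 = 3*70 + 35, 70 = 2*35).
35 divides 2380, so integer solutions exist.

yes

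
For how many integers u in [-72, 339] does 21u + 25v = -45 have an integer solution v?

gcd(25, 21) = 1  (25 = 1*21 + 4, 21 = 5*4 + 1, 4 = 4*1).
Back-substituting, 21*(6) + 25*(-5) = 1.
Scale by -45: particular solution (-270, 225); reduce u mod 25: (5, -6).
General solution: u = 5 + 25t, v = -6 - 21t for integer t.
-72 ≤ 5 + 25t ≤ 339 gives t ∈ [-3, 13], which is 17 values.

17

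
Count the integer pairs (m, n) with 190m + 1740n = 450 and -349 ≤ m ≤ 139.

gcd(1740, 190) = 10  (1740 = 9×190 + 30, 190 = 6×30 + 10, 30 = 3×10).
Back-substituting, 190×(55) + 1740×(-6) = 10.
Scale by 45: particular solution (2475, -270); reduce m mod 174: (39, -4).
General solution: m = 39 + 174t, n = -4 - 19t for integer t.
-349 ≤ 39 + 174t ≤ 139 gives t ∈ [-2, 0], which is 3 values.

3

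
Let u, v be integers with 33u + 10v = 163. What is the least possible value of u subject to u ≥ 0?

1

gcd(33, 10):
  33 = 3·10 + 3
  10 = 3·3 + 1
  3 = 3·1
so gcd(33, 10) = 1.
1 divides 163, so solutions exist.
Back-substitute for Bézout coefficients:
  1 = 10 - 3·3
  ... = 33·(-3) + 10·(10)
Scale by 163/1 = 163: (u₀, v₀) = (-489, 1630).
General solution: u = -489 + 10t, v = 1630 - 33t for integer t.
u ≥ 0: smallest is -489 mod 10 = 1 (at t = 49), with v = 13.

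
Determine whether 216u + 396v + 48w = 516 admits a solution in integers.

yes

gcd(396, 216) = 36.
gcd(36, 48) = 12.
12 divides 516, so integer solutions exist.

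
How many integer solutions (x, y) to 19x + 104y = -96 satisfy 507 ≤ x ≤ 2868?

gcd(104, 19):
  104 = 5×19 + 9
  19 = 2×9 + 1
  9 = 9×1
so gcd(104, 19) = 1.
Back-substitute for Bézout coefficients:
  1 = 19 - 2×9
  ... = 19×(11) + 104×(-2)
Scale by -96: particular solution (-1056, 192); reduce x mod 104: (88, -17).
General solution: x = 88 + 104t, y = -17 - 19t for integer t.
507 ≤ 88 + 104t ≤ 2868 gives t ∈ [5, 26], which is 22 values.

22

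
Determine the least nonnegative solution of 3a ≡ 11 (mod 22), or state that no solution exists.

11

gcd(22, 3) = 1.
1 divides 11, so solutions exist.
By Bézout, 3×(-7) + 22×(1) = 1.
So 3×(-7) ≡ 1 (mod 22); multiply by 11: a ≡ -77 (mod 22).
Smallest nonnegative: a = -77 mod 22 = 11.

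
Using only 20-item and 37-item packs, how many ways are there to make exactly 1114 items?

2

Need nonnegative integers with 20j + 37k = 1114.
gcd(20, 37) = 1, and 20·(13) + 37·(-7) = 1.
So (j₀, k₀) = (14482, -7798); general j = 14482 + 37t, k = -7798 - 20t.
j ≥ 0 ⇒ t ≥ -391; k ≥ 0 ⇒ t ≤ -390. That's 2 values of t.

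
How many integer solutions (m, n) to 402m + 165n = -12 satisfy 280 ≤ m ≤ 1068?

gcd(402, 165) = 3  (402 = 2*165 + 72, 165 = 2*72 + 21, 72 = 3*21 + 9, 21 = 2*9 + 3, 9 = 3*3).
Back-substituting, 402*(-16) + 165*(39) = 3.
Scale by -4: particular solution (64, -156); reduce m mod 55: (9, -22).
General solution: m = 9 + 55t, n = -22 - 134t for integer t.
280 ≤ 9 + 55t ≤ 1068 gives t ∈ [5, 19], which is 15 values.

15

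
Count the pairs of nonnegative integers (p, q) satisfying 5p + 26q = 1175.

gcd(26, 5) = 1  (26 = 5*5 + 1, 5 = 5*1).
Back-substituting, 5*(-5) + 26*(1) = 1.
Scale by 1175: one solution is (-5875, 1175). Reduce p mod 26: (1, 45).
General: p = 1 + 26t, q = 45 - 5t.
p ≥ 0 ⇒ t ≥ 0; q ≥ 0 ⇒ t ≤ 9. So t ∈ [0, 9]: 10 solutions.

10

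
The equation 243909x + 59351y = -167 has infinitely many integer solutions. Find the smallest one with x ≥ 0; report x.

gcd(243909, 59351) = 1  (243909 = 4*59351 + 6505, 59351 = 9*6505 + 806, 6505 = 8*806 + 57, 806 = 14*57 + 8, 57 = 7*8 + 1, 8 = 8*1).
1 divides -167, so solutions exist.
Back-substituting, 243909*(7290) + 59351*(-29959) = 1.
Scale by -167/1 = -167: (x₀, y₀) = (-1217430, 5003153).
General solution: x = -1217430 + 59351t, y = 5003153 - 243909t for integer t.
x ≥ 0: smallest is -1217430 mod 59351 = 28941 (at t = 21), with y = -118936.

28941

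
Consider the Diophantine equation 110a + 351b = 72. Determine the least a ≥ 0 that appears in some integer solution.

gcd(351, 110):
  351 = 3*110 + 21
  110 = 5*21 + 5
  21 = 4*5 + 1
  5 = 5*1
so gcd(351, 110) = 1.
1 divides 72, so solutions exist.
Back-substitute for Bézout coefficients:
  1 = 21 - 4*5
  ... = 110*(-67) + 351*(21)
Scale by 72/1 = 72: (a₀, b₀) = (-4824, 1512).
General solution: a = -4824 + 351t, b = 1512 - 110t for integer t.
a ≥ 0: smallest is -4824 mod 351 = 90 (at t = 14), with b = -28.

90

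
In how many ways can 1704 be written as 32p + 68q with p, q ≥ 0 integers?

gcd(68, 32) = 4.
By Bézout, 32*(-2) + 68*(1) = 4.
One solution: (15, 18).
General: p = 15 + 17t, q = 18 - 8t.
p ≥ 0 ⇒ t ≥ 0; q ≥ 0 ⇒ t ≤ 2. So t ∈ [0, 2]: 3 solutions.

3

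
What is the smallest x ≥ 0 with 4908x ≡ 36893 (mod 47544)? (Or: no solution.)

gcd(47544, 4908) = 12.
12 does not divide 36893, so the congruence has no solution.

no solution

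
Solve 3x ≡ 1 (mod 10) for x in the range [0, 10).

gcd(10, 3):
  10 = 3×3 + 1
  3 = 3×1
so gcd(10, 3) = 1.
Back-substitute for Bézout coefficients:
  1 = 10 - 3×3
  ... = 3×(-3) + 10×(1)
So 3×-3 ≡ 1 (mod 10), and -3 mod 10 = 7.

7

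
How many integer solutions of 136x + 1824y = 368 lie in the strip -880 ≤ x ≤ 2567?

15

gcd(1824, 136):
  1824 = 13×136 + 56
  136 = 2×56 + 24
  56 = 2×24 + 8
  24 = 3×8
so gcd(1824, 136) = 8.
Back-substitute for Bézout coefficients:
  8 = 56 - 2×24
  ... = 136×(-67) + 1824×(5)
Scale by 46: particular solution (-3082, 230); reduce x mod 228: (110, -8).
General solution: x = 110 + 228t, y = -8 - 17t for integer t.
-880 ≤ 110 + 228t ≤ 2567 gives t ∈ [-4, 10], which is 15 values.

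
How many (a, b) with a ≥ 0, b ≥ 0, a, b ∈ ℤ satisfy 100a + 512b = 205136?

gcd(512, 100) = 4  (512 = 5·100 + 12, 100 = 8·12 + 4, 12 = 3·4).
Back-substituting, 100·(41) + 512·(-8) = 4.
Scale by 51284: one solution is (2102644, -410272). Reduce a mod 128: (116, 378).
General: a = 116 + 128t, b = 378 - 25t.
a ≥ 0 ⇒ t ≥ 0; b ≥ 0 ⇒ t ≤ 15. So t ∈ [0, 15]: 16 solutions.

16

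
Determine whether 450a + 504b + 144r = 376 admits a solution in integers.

no

gcd(504, 450) = 18.
gcd(18, 144) = 18.
18 does not divide 376 (remainder 16), so no integer solutions.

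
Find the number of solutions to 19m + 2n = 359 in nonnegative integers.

gcd(19, 2) = 1  (19 = 9*2 + 1, 2 = 2*1).
Back-substituting, 19*(1) + 2*(-9) = 1.
Scale by 359: one solution is (359, -3231). Reduce m mod 2: (1, 170).
General: m = 1 + 2t, n = 170 - 19t.
m ≥ 0 ⇒ t ≥ 0; n ≥ 0 ⇒ t ≤ 8. So t ∈ [0, 8]: 9 solutions.

9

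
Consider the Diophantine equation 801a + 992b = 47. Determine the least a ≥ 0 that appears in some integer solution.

623

gcd(992, 801) = 1  (992 = 1*801 + 191, 801 = 4*191 + 37, 191 = 5*37 + 6, 37 = 6*6 + 1, 6 = 6*1).
1 divides 47, so solutions exist.
Back-substituting, 801*(161) + 992*(-130) = 1.
Scale by 47/1 = 47: (a₀, b₀) = (7567, -6110).
General solution: a = 7567 + 992t, b = -6110 - 801t for integer t.
a ≥ 0: smallest is 7567 mod 992 = 623 (at t = -7), with b = -503.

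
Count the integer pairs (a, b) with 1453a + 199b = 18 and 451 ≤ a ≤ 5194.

gcd(1453, 199) = 1  (1453 = 7·199 + 60, 199 = 3·60 + 19, 60 = 3·19 + 3, 19 = 6·3 + 1, 3 = 3·1).
Back-substituting, 1453·(-63) + 199·(460) = 1.
Scale by 18: particular solution (-1134, 8280); reduce a mod 199: (60, -438).
General solution: a = 60 + 199t, b = -438 - 1453t for integer t.
451 ≤ 60 + 199t ≤ 5194 gives t ∈ [2, 25], which is 24 values.

24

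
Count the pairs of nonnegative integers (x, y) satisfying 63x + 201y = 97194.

gcd(201, 63) = 3  (201 = 3·63 + 12, 63 = 5·12 + 3, 12 = 4·3).
Back-substituting, 63·(16) + 201·(-5) = 3.
Scale by 32398: one solution is (518368, -161990). Reduce x mod 67: (56, 466).
General: x = 56 + 67t, y = 466 - 21t.
x ≥ 0 ⇒ t ≥ 0; y ≥ 0 ⇒ t ≤ 22. So t ∈ [0, 22]: 23 solutions.

23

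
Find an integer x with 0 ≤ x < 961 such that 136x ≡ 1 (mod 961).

106

gcd(961, 136) = 1  (961 = 7×136 + 9, 136 = 15×9 + 1, 9 = 9×1).
Back-substituting, 136×(106) + 961×(-15) = 1.
So 136×106 ≡ 1 (mod 961), and 106 mod 961 = 106.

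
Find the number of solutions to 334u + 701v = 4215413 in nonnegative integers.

18

gcd(701, 334):
  701 = 2×334 + 33
  334 = 10×33 + 4
  33 = 8×4 + 1
  4 = 4×1
so gcd(701, 334) = 1.
Back-substitute for Bézout coefficients:
  1 = 33 - 8×4
  ... = 334×(-170) + 701×(81)
Scale by 4215413: one solution is (-716620210, 341448453). Reduce u mod 701: (173, 5931).
General: u = 173 + 701t, v = 5931 - 334t.
u ≥ 0 ⇒ t ≥ 0; v ≥ 0 ⇒ t ≤ 17. So t ∈ [0, 17]: 18 solutions.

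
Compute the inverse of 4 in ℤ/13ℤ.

10

gcd(13, 4) = 1  (13 = 3×4 + 1, 4 = 4×1).
Back-substituting, 4×(-3) + 13×(1) = 1.
So 4×-3 ≡ 1 (mod 13), and -3 mod 13 = 10.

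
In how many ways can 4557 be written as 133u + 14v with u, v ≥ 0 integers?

gcd(133, 14) = 7.
By Bézout, 133×(1) + 14×(-9) = 7.
One solution: (1, 316).
General: u = 1 + 2t, v = 316 - 19t.
u ≥ 0 ⇒ t ≥ 0; v ≥ 0 ⇒ t ≤ 16. So t ∈ [0, 16]: 17 solutions.

17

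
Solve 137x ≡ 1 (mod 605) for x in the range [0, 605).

gcd(605, 137) = 1  (605 = 4*137 + 57, 137 = 2*57 + 23, 57 = 2*23 + 11, 23 = 2*11 + 1, 11 = 11*1).
Back-substituting, 137*(53) + 605*(-12) = 1.
So 137*53 ≡ 1 (mod 605), and 53 mod 605 = 53.

53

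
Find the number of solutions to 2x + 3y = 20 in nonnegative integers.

gcd(3, 2) = 1  (3 = 1·2 + 1, 2 = 2·1).
Back-substituting, 2·(-1) + 3·(1) = 1.
Scale by 20: one solution is (-20, 20). Reduce x mod 3: (1, 6).
General: x = 1 + 3t, y = 6 - 2t.
x ≥ 0 ⇒ t ≥ 0; y ≥ 0 ⇒ t ≤ 3. So t ∈ [0, 3]: 4 solutions.

4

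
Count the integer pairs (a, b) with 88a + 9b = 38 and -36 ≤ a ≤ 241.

gcd(88, 9) = 1  (88 = 9·9 + 7, 9 = 1·7 + 2, 7 = 3·2 + 1, 2 = 2·1).
Back-substituting, 88·(4) + 9·(-39) = 1.
Scale by 38: particular solution (152, -1482); reduce a mod 9: (8, -74).
General solution: a = 8 + 9t, b = -74 - 88t for integer t.
-36 ≤ 8 + 9t ≤ 241 gives t ∈ [-4, 25], which is 30 values.

30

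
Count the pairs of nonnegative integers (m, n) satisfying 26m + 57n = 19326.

13

gcd(57, 26) = 1  (57 = 2*26 + 5, 26 = 5*5 + 1, 5 = 5*1).
Back-substituting, 26*(11) + 57*(-5) = 1.
Scale by 19326: one solution is (212586, -96630). Reduce m mod 57: (33, 324).
General: m = 33 + 57t, n = 324 - 26t.
m ≥ 0 ⇒ t ≥ 0; n ≥ 0 ⇒ t ≤ 12. So t ∈ [0, 12]: 13 solutions.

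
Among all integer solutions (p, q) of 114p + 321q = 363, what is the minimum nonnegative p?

gcd(321, 114):
  321 = 2×114 + 93
  114 = 1×93 + 21
  93 = 4×21 + 9
  21 = 2×9 + 3
  9 = 3×3
so gcd(321, 114) = 3.
3 divides 363, so solutions exist.
Back-substitute for Bézout coefficients:
  3 = 21 - 2×9
  ... = 114×(31) + 321×(-11)
Scale by 363/3 = 121: (p₀, q₀) = (3751, -1331).
General solution: p = 3751 + 107t, q = -1331 - 38t for integer t.
p ≥ 0: smallest is 3751 mod 107 = 6 (at t = -35), with q = -1.

6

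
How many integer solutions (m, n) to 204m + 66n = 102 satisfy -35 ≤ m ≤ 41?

gcd(204, 66) = 6  (204 = 3×66 + 6, 66 = 11×6).
Back-substituting, 204×(1) + 66×(-3) = 6.
Scale by 17: particular solution (17, -51); reduce m mod 11: (6, -17).
General solution: m = 6 + 11t, n = -17 - 34t for integer t.
-35 ≤ 6 + 11t ≤ 41 gives t ∈ [-3, 3], which is 7 values.

7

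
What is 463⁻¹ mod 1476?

475

gcd(1476, 463):
  1476 = 3*463 + 87
  463 = 5*87 + 28
  87 = 3*28 + 3
  28 = 9*3 + 1
  3 = 3*1
so gcd(1476, 463) = 1.
Back-substitute for Bézout coefficients:
  1 = 28 - 9*3
  ... = 463*(475) + 1476*(-149)
So 463*475 ≡ 1 (mod 1476), and 475 mod 1476 = 475.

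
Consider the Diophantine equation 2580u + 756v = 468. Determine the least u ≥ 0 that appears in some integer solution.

gcd(2580, 756) = 12.
12 divides 468, so solutions exist.
By Bézout, 2580*(17) + 756*(-58) = 12.
Scale by 468/12 = 39: (u₀, v₀) = (663, -2262).
General solution: u = 663 + 63t, v = -2262 - 215t for integer t.
u ≥ 0: smallest is 663 mod 63 = 33 (at t = -10), with v = -112.

33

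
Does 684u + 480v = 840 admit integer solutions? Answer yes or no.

yes

gcd(684, 480) = 12  (684 = 1×480 + 204, 480 = 2×204 + 72, 204 = 2×72 + 60, 72 = 1×60 + 12, 60 = 5×12).
12 divides 840, so integer solutions exist.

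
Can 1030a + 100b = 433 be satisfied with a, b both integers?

no

gcd(1030, 100) = 10  (1030 = 10×100 + 30, 100 = 3×30 + 10, 30 = 3×10).
10 does not divide 433 (remainder 3), so no integer solutions.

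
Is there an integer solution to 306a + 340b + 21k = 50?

yes

gcd(340, 306) = 34  (340 = 1×306 + 34, 306 = 9×34).
gcd(34, 21) = 1.
1 divides 50, so integer solutions exist.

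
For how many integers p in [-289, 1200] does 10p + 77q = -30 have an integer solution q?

gcd(77, 10) = 1.
By Bézout, 10×(-23) + 77×(3) = 1.
Particular solution: (74, -10).
General solution: p = 74 + 77t, q = -10 - 10t for integer t.
-289 ≤ 74 + 77t ≤ 1200 gives t ∈ [-4, 14], which is 19 values.

19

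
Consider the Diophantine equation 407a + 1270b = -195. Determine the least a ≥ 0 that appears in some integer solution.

945

gcd(1270, 407) = 1  (1270 = 3×407 + 49, 407 = 8×49 + 15, 49 = 3×15 + 4, 15 = 3×4 + 3, 4 = 1×3 + 1, 3 = 3×1).
1 divides -195, so solutions exist.
Back-substituting, 407×(-337) + 1270×(108) = 1.
Scale by -195/1 = -195: (a₀, b₀) = (65715, -21060).
General solution: a = 65715 + 1270t, b = -21060 - 407t for integer t.
a ≥ 0: smallest is 65715 mod 1270 = 945 (at t = -51), with b = -303.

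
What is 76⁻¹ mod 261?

79

gcd(261, 76) = 1  (261 = 3*76 + 33, 76 = 2*33 + 10, 33 = 3*10 + 3, 10 = 3*3 + 1, 3 = 3*1).
Back-substituting, 76*(79) + 261*(-23) = 1.
So 76*79 ≡ 1 (mod 261), and 79 mod 261 = 79.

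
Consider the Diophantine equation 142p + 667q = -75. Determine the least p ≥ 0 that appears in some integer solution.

286

gcd(667, 142) = 1  (667 = 4·142 + 99, 142 = 1·99 + 43, 99 = 2·43 + 13, 43 = 3·13 + 4, 13 = 3·4 + 1, 4 = 4·1).
1 divides -75, so solutions exist.
Back-substituting, 142·(-155) + 667·(33) = 1.
Scale by -75/1 = -75: (p₀, q₀) = (11625, -2475).
General solution: p = 11625 + 667t, q = -2475 - 142t for integer t.
p ≥ 0: smallest is 11625 mod 667 = 286 (at t = -17), with q = -61.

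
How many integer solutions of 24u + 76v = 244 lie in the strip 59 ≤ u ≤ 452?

gcd(76, 24) = 4.
By Bézout, 24×(-3) + 76×(1) = 4.
Particular solution: (7, 1).
General solution: u = 7 + 19t, v = 1 - 6t for integer t.
59 ≤ 7 + 19t ≤ 452 gives t ∈ [3, 23], which is 21 values.

21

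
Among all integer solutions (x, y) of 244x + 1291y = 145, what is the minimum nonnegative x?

gcd(1291, 244):
  1291 = 5·244 + 71
  244 = 3·71 + 31
  71 = 2·31 + 9
  31 = 3·9 + 4
  9 = 2·4 + 1
  4 = 4·1
so gcd(1291, 244) = 1.
1 divides 145, so solutions exist.
Back-substitute for Bézout coefficients:
  1 = 9 - 2·4
  ... = 244·(-291) + 1291·(55)
Scale by 145/1 = 145: (x₀, y₀) = (-42195, 7975).
General solution: x = -42195 + 1291t, y = 7975 - 244t for integer t.
x ≥ 0: smallest is -42195 mod 1291 = 408 (at t = 33), with y = -77.

408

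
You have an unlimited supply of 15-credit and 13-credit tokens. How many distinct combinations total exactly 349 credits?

1

Need nonnegative integers with 15j + 13k = 349.
gcd(15, 13) = 1, and 15·(-6) + 13·(7) = 1.
So (j₀, k₀) = (-2094, 2443); general j = -2094 + 13t, k = 2443 - 15t.
j ≥ 0 ⇒ t ≥ 162; k ≥ 0 ⇒ t ≤ 162. That's 1 value of t.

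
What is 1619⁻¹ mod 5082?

gcd(5082, 1619) = 1.
By Bézout, 1619·(-1039) + 5082·(331) = 1.
So 1619·-1039 ≡ 1 (mod 5082), and -1039 mod 5082 = 4043.

4043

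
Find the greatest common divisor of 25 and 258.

gcd(258, 25):
  258 = 10·25 + 8
  25 = 3·8 + 1
  8 = 8·1
so gcd(258, 25) = 1.

1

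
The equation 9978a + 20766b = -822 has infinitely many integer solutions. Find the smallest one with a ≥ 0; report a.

gcd(20766, 9978):
  20766 = 2×9978 + 810
  9978 = 12×810 + 258
  810 = 3×258 + 36
  258 = 7×36 + 6
  36 = 6×6
so gcd(20766, 9978) = 6.
6 divides -822, so solutions exist.
Back-substitute for Bézout coefficients:
  6 = 258 - 7×36
  ... = 9978×(564) + 20766×(-271)
Scale by -822/6 = -137: (a₀, b₀) = (-77268, 37127).
General solution: a = -77268 + 3461t, b = 37127 - 1663t for integer t.
a ≥ 0: smallest is -77268 mod 3461 = 2335 (at t = 23), with b = -1122.

2335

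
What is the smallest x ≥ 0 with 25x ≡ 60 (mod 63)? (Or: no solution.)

15

gcd(63, 25) = 1.
1 divides 60, so solutions exist.
By Bézout, 25·(-5) + 63·(2) = 1.
So 25·(-5) ≡ 1 (mod 63); multiply by 60: x ≡ -300 (mod 63).
Smallest nonnegative: x = -300 mod 63 = 15.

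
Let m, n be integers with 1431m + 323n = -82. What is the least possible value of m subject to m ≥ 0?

gcd(1431, 323) = 1.
1 divides -82, so solutions exist.
By Bézout, 1431*(-79) + 323*(350) = 1.
Scale by -82/1 = -82: (m₀, n₀) = (6478, -28700).
General solution: m = 6478 + 323t, n = -28700 - 1431t for integer t.
m ≥ 0: smallest is 6478 mod 323 = 18 (at t = -20), with n = -80.

18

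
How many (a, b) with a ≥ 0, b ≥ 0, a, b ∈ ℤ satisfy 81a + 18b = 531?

3

gcd(81, 18):
  81 = 4*18 + 9
  18 = 2*9
so gcd(81, 18) = 9.
Back-substitute for Bézout coefficients:
  9 = 81 - 4*18
  ... = 81*(1) + 18*(-4)
Scale by 59: one solution is (59, -236). Reduce a mod 2: (1, 25).
General: a = 1 + 2t, b = 25 - 9t.
a ≥ 0 ⇒ t ≥ 0; b ≥ 0 ⇒ t ≤ 2. So t ∈ [0, 2]: 3 solutions.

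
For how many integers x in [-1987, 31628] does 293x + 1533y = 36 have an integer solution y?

gcd(1533, 293) = 1  (1533 = 5×293 + 68, 293 = 4×68 + 21, 68 = 3×21 + 5, 21 = 4×5 + 1, 5 = 5×1).
Back-substituting, 293×(293) + 1533×(-56) = 1.
Scale by 36: particular solution (10548, -2016); reduce x mod 1533: (1350, -258).
General solution: x = 1350 + 1533t, y = -258 - 293t for integer t.
-1987 ≤ 1350 + 1533t ≤ 31628 gives t ∈ [-2, 19], which is 22 values.

22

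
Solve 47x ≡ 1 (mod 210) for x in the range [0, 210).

143

gcd(210, 47) = 1  (210 = 4×47 + 22, 47 = 2×22 + 3, 22 = 7×3 + 1, 3 = 3×1).
Back-substituting, 47×(-67) + 210×(15) = 1.
So 47×-67 ≡ 1 (mod 210), and -67 mod 210 = 143.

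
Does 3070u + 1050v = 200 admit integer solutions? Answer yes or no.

gcd(3070, 1050) = 10.
10 divides 200, so integer solutions exist.

yes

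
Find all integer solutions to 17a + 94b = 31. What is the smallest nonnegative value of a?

35

gcd(94, 17) = 1.
1 divides 31, so solutions exist.
By Bézout, 17·(-11) + 94·(2) = 1.
Scale by 31/1 = 31: (a₀, b₀) = (-341, 62).
General solution: a = -341 + 94t, b = 62 - 17t for integer t.
a ≥ 0: smallest is -341 mod 94 = 35 (at t = 4), with b = -6.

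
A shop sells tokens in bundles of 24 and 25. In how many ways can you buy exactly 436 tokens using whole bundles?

1

Need nonnegative integers with 24j + 25k = 436.
gcd(24, 25) = 1, and 24·(-1) + 25·(1) = 1.
So (j₀, k₀) = (-436, 436); general j = -436 + 25t, k = 436 - 24t.
j ≥ 0 ⇒ t ≥ 18; k ≥ 0 ⇒ t ≤ 18. That's 1 value of t.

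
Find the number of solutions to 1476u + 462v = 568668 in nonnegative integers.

5

gcd(1476, 462):
  1476 = 3*462 + 90
  462 = 5*90 + 12
  90 = 7*12 + 6
  12 = 2*6
so gcd(1476, 462) = 6.
Back-substitute for Bézout coefficients:
  6 = 90 - 7*12
  ... = 1476*(36) + 462*(-115)
Scale by 94778: one solution is (3412008, -10899470). Reduce u mod 77: (61, 1036).
General: u = 61 + 77t, v = 1036 - 246t.
u ≥ 0 ⇒ t ≥ 0; v ≥ 0 ⇒ t ≤ 4. So t ∈ [0, 4]: 5 solutions.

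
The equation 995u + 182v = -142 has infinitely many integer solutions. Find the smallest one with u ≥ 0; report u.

54

gcd(995, 182) = 1.
1 divides -142, so solutions exist.
By Bézout, 995·(15) + 182·(-82) = 1.
Scale by -142/1 = -142: (u₀, v₀) = (-2130, 11644).
General solution: u = -2130 + 182t, v = 11644 - 995t for integer t.
u ≥ 0: smallest is -2130 mod 182 = 54 (at t = 12), with v = -296.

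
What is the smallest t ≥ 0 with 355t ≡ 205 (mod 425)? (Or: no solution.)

76

gcd(425, 355) = 5  (425 = 1·355 + 70, 355 = 5·70 + 5, 70 = 14·5).
5 divides 205, so solutions exist.
Back-substituting, 355·(6) + 425·(-5) = 5.
So 355·(6) ≡ 5 (mod 425); multiply by 41: t ≡ 246 (mod 85).
Smallest nonnegative: t = 246 mod 85 = 76.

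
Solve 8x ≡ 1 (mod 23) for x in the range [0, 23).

gcd(23, 8) = 1  (23 = 2·8 + 7, 8 = 1·7 + 1, 7 = 7·1).
Back-substituting, 8·(3) + 23·(-1) = 1.
So 8·3 ≡ 1 (mod 23), and 3 mod 23 = 3.

3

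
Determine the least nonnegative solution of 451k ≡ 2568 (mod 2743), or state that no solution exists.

918

gcd(2743, 451):
  2743 = 6*451 + 37
  451 = 12*37 + 7
  37 = 5*7 + 2
  7 = 3*2 + 1
  2 = 2*1
so gcd(2743, 451) = 1.
1 divides 2568, so solutions exist.
Back-substitute for Bézout coefficients:
  1 = 7 - 3*2
  ... = 451*(1186) + 2743*(-195)
So 451*(1186) ≡ 1 (mod 2743); multiply by 2568: k ≡ 3045648 (mod 2743).
Smallest nonnegative: k = 3045648 mod 2743 = 918.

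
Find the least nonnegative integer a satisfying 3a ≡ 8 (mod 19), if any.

9

gcd(19, 3) = 1  (19 = 6×3 + 1, 3 = 3×1).
1 divides 8, so solutions exist.
Back-substituting, 3×(-6) + 19×(1) = 1.
So 3×(-6) ≡ 1 (mod 19); multiply by 8: a ≡ -48 (mod 19).
Smallest nonnegative: a = -48 mod 19 = 9.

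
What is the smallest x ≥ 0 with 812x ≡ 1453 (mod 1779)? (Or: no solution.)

gcd(1779, 812):
  1779 = 2×812 + 155
  812 = 5×155 + 37
  155 = 4×37 + 7
  37 = 5×7 + 2
  7 = 3×2 + 1
  2 = 2×1
so gcd(1779, 812) = 1.
1 divides 1453, so solutions exist.
Back-substitute for Bézout coefficients:
  1 = 7 - 3×2
  ... = 812×(-769) + 1779×(351)
So 812×(-769) ≡ 1 (mod 1779); multiply by 1453: x ≡ -1117357 (mod 1779).
Smallest nonnegative: x = -1117357 mod 1779 = 1634.

1634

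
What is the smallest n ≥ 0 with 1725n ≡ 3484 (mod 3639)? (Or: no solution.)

no solution

gcd(3639, 1725) = 3.
3 does not divide 3484, so the congruence has no solution.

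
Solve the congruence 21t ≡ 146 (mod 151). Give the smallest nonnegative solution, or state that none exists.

122

gcd(151, 21):
  151 = 7*21 + 4
  21 = 5*4 + 1
  4 = 4*1
so gcd(151, 21) = 1.
1 divides 146, so solutions exist.
Back-substitute for Bézout coefficients:
  1 = 21 - 5*4
  ... = 21*(36) + 151*(-5)
So 21*(36) ≡ 1 (mod 151); multiply by 146: t ≡ 5256 (mod 151).
Smallest nonnegative: t = 5256 mod 151 = 122.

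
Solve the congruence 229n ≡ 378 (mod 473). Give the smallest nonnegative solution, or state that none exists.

gcd(473, 229) = 1.
1 divides 378, so solutions exist.
By Bézout, 229×(126) + 473×(-61) = 1.
So 229×(126) ≡ 1 (mod 473); multiply by 378: n ≡ 47628 (mod 473).
Smallest nonnegative: n = 47628 mod 473 = 328.

328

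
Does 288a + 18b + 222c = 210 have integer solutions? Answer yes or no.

gcd(288, 18) = 18  (288 = 16*18).
gcd(18, 222) = 6.
6 divides 210, so integer solutions exist.

yes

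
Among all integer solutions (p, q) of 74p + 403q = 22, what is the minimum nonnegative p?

131

gcd(403, 74) = 1  (403 = 5*74 + 33, 74 = 2*33 + 8, 33 = 4*8 + 1, 8 = 8*1).
1 divides 22, so solutions exist.
Back-substituting, 74*(-49) + 403*(9) = 1.
Scale by 22/1 = 22: (p₀, q₀) = (-1078, 198).
General solution: p = -1078 + 403t, q = 198 - 74t for integer t.
p ≥ 0: smallest is -1078 mod 403 = 131 (at t = 3), with q = -24.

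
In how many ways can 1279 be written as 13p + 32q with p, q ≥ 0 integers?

gcd(32, 13) = 1  (32 = 2×13 + 6, 13 = 2×6 + 1, 6 = 6×1).
Back-substituting, 13×(5) + 32×(-2) = 1.
Scale by 1279: one solution is (6395, -2558). Reduce p mod 32: (27, 29).
General: p = 27 + 32t, q = 29 - 13t.
p ≥ 0 ⇒ t ≥ 0; q ≥ 0 ⇒ t ≤ 2. So t ∈ [0, 2]: 3 solutions.

3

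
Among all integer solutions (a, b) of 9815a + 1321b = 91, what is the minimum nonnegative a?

49

gcd(9815, 1321) = 1  (9815 = 7×1321 + 568, 1321 = 2×568 + 185, 568 = 3×185 + 13, 185 = 14×13 + 3, 13 = 4×3 + 1, 3 = 3×1).
1 divides 91, so solutions exist.
Back-substituting, 9815×(407) + 1321×(-3024) = 1.
Scale by 91/1 = 91: (a₀, b₀) = (37037, -275184).
General solution: a = 37037 + 1321t, b = -275184 - 9815t for integer t.
a ≥ 0: smallest is 37037 mod 1321 = 49 (at t = -28), with b = -364.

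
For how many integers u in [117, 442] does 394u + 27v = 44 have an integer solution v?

gcd(394, 27) = 1  (394 = 14·27 + 16, 27 = 1·16 + 11, 16 = 1·11 + 5, 11 = 2·5 + 1, 5 = 5·1).
Back-substituting, 394·(-5) + 27·(73) = 1.
Scale by 44: particular solution (-220, 3212); reduce u mod 27: (23, -334).
General solution: u = 23 + 27t, v = -334 - 394t for integer t.
117 ≤ 23 + 27t ≤ 442 gives t ∈ [4, 15], which is 12 values.

12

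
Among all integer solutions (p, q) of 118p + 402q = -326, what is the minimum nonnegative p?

79

gcd(402, 118):
  402 = 3×118 + 48
  118 = 2×48 + 22
  48 = 2×22 + 4
  22 = 5×4 + 2
  4 = 2×2
so gcd(402, 118) = 2.
2 divides -326, so solutions exist.
Back-substitute for Bézout coefficients:
  2 = 22 - 5×4
  ... = 118×(92) + 402×(-27)
Scale by -326/2 = -163: (p₀, q₀) = (-14996, 4401).
General solution: p = -14996 + 201t, q = 4401 - 59t for integer t.
p ≥ 0: smallest is -14996 mod 201 = 79 (at t = 75), with q = -24.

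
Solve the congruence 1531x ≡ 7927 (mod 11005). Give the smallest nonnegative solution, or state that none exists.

10392

gcd(11005, 1531):
  11005 = 7*1531 + 288
  1531 = 5*288 + 91
  288 = 3*91 + 15
  91 = 6*15 + 1
  15 = 15*1
so gcd(11005, 1531) = 1.
1 divides 7927, so solutions exist.
Back-substitute for Bézout coefficients:
  1 = 91 - 6*15
  ... = 1531*(726) + 11005*(-101)
So 1531*(726) ≡ 1 (mod 11005); multiply by 7927: x ≡ 5755002 (mod 11005).
Smallest nonnegative: x = 5755002 mod 11005 = 10392.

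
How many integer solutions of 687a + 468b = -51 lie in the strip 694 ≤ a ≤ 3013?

gcd(687, 468):
  687 = 1·468 + 219
  468 = 2·219 + 30
  219 = 7·30 + 9
  30 = 3·9 + 3
  9 = 3·3
so gcd(687, 468) = 3.
Back-substitute for Bézout coefficients:
  3 = 30 - 3·9
  ... = 687·(-47) + 468·(69)
Scale by -17: particular solution (799, -1173); reduce a mod 156: (19, -28).
General solution: a = 19 + 156t, b = -28 - 229t for integer t.
694 ≤ 19 + 156t ≤ 3013 gives t ∈ [5, 19], which is 15 values.

15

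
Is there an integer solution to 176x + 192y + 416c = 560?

gcd(192, 176) = 16.
gcd(16, 416) = 16.
16 divides 560, so integer solutions exist.

yes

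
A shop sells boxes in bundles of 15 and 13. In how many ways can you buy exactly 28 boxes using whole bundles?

1

Need nonnegative integers with 15j + 13k = 28.
gcd(15, 13) = 1, and 15·(-6) + 13·(7) = 1.
So (j₀, k₀) = (-168, 196); general j = -168 + 13t, k = 196 - 15t.
j ≥ 0 ⇒ t ≥ 13; k ≥ 0 ⇒ t ≤ 13. That's 1 value of t.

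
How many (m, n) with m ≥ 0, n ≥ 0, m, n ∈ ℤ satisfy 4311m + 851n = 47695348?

13

gcd(4311, 851):
  4311 = 5·851 + 56
  851 = 15·56 + 11
  56 = 5·11 + 1
  11 = 11·1
so gcd(4311, 851) = 1.
Back-substitute for Bézout coefficients:
  1 = 56 - 5·11
  ... = 4311·(76) + 851·(-385)
Scale by 47695348: one solution is (3624846448, -18362708980). Reduce m mod 851: (34, 55874).
General: m = 34 + 851t, n = 55874 - 4311t.
m ≥ 0 ⇒ t ≥ 0; n ≥ 0 ⇒ t ≤ 12. So t ∈ [0, 12]: 13 solutions.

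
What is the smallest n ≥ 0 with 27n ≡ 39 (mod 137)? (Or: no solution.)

gcd(137, 27) = 1  (137 = 5×27 + 2, 27 = 13×2 + 1, 2 = 2×1).
1 divides 39, so solutions exist.
Back-substituting, 27×(66) + 137×(-13) = 1.
So 27×(66) ≡ 1 (mod 137); multiply by 39: n ≡ 2574 (mod 137).
Smallest nonnegative: n = 2574 mod 137 = 108.

108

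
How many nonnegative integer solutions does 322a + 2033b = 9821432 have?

gcd(2033, 322) = 1  (2033 = 6·322 + 101, 322 = 3·101 + 19, 101 = 5·19 + 6, 19 = 3·6 + 1, 6 = 6·1).
Back-substituting, 322·(322) + 2033·(-51) = 1.
Scale by 9821432: one solution is (3162501104, -500893032). Reduce a mod 2033: (865, 4694).
General: a = 865 + 2033t, b = 4694 - 322t.
a ≥ 0 ⇒ t ≥ 0; b ≥ 0 ⇒ t ≤ 14. So t ∈ [0, 14]: 15 solutions.

15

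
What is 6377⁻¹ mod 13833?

12692

gcd(13833, 6377) = 1.
By Bézout, 6377×(-1141) + 13833×(526) = 1.
So 6377×-1141 ≡ 1 (mod 13833), and -1141 mod 13833 = 12692.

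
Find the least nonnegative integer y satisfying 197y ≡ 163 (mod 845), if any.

gcd(845, 197) = 1  (845 = 4·197 + 57, 197 = 3·57 + 26, 57 = 2·26 + 5, 26 = 5·5 + 1, 5 = 5·1).
1 divides 163, so solutions exist.
Back-substituting, 197·(163) + 845·(-38) = 1.
So 197·(163) ≡ 1 (mod 845); multiply by 163: y ≡ 26569 (mod 845).
Smallest nonnegative: y = 26569 mod 845 = 374.

374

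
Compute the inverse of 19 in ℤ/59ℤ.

28

gcd(59, 19) = 1.
By Bézout, 19*(28) + 59*(-9) = 1.
So 19*28 ≡ 1 (mod 59), and 28 mod 59 = 28.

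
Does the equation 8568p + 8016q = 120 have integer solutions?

yes

gcd(8568, 8016):
  8568 = 1·8016 + 552
  8016 = 14·552 + 288
  552 = 1·288 + 264
  288 = 1·264 + 24
  264 = 11·24
so gcd(8568, 8016) = 24.
24 divides 120, so integer solutions exist.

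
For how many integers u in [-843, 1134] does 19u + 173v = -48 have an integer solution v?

gcd(173, 19) = 1  (173 = 9*19 + 2, 19 = 9*2 + 1, 2 = 2*1).
Back-substituting, 19*(82) + 173*(-9) = 1.
Scale by -48: particular solution (-3936, 432); reduce u mod 173: (43, -5).
General solution: u = 43 + 173t, v = -5 - 19t for integer t.
-843 ≤ 43 + 173t ≤ 1134 gives t ∈ [-5, 6], which is 12 values.

12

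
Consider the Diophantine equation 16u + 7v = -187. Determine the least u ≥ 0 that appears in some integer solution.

gcd(16, 7) = 1  (16 = 2×7 + 2, 7 = 3×2 + 1, 2 = 2×1).
1 divides -187, so solutions exist.
Back-substituting, 16×(-3) + 7×(7) = 1.
Scale by -187/1 = -187: (u₀, v₀) = (561, -1309).
General solution: u = 561 + 7t, v = -1309 - 16t for integer t.
u ≥ 0: smallest is 561 mod 7 = 1 (at t = -80), with v = -29.

1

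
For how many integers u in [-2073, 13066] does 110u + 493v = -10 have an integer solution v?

gcd(493, 110):
  493 = 4×110 + 53
  110 = 2×53 + 4
  53 = 13×4 + 1
  4 = 4×1
so gcd(493, 110) = 1.
Back-substitute for Bézout coefficients:
  1 = 53 - 13×4
  ... = 110×(-121) + 493×(27)
Scale by -10: particular solution (1210, -270); reduce u mod 493: (224, -50).
General solution: u = 224 + 493t, v = -50 - 110t for integer t.
-2073 ≤ 224 + 493t ≤ 13066 gives t ∈ [-4, 26], which is 31 values.

31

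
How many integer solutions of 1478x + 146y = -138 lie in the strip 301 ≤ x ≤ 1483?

16

gcd(1478, 146):
  1478 = 10×146 + 18
  146 = 8×18 + 2
  18 = 9×2
so gcd(1478, 146) = 2.
Back-substitute for Bézout coefficients:
  2 = 146 - 8×18
  ... = 1478×(-8) + 146×(81)
Scale by -69: particular solution (552, -5589); reduce x mod 73: (41, -416).
General solution: x = 41 + 73t, y = -416 - 739t for integer t.
301 ≤ 41 + 73t ≤ 1483 gives t ∈ [4, 19], which is 16 values.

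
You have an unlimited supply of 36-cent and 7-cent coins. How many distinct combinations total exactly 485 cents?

Need nonnegative integers with 36j + 7k = 485.
gcd(36, 7) = 1, and 36·(1) + 7·(-5) = 1.
So (j₀, k₀) = (485, -2425); general j = 485 + 7t, k = -2425 - 36t.
j ≥ 0 ⇒ t ≥ -69; k ≥ 0 ⇒ t ≤ -68. That's 2 values of t.

2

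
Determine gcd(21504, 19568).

gcd(21504, 19568) = 16  (21504 = 1·19568 + 1936, 19568 = 10·1936 + 208, 1936 = 9·208 + 64, 208 = 3·64 + 16, 64 = 4·16).

16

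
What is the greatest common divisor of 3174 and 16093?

1

gcd(16093, 3174):
  16093 = 5×3174 + 223
  3174 = 14×223 + 52
  223 = 4×52 + 15
  52 = 3×15 + 7
  15 = 2×7 + 1
  7 = 7×1
so gcd(16093, 3174) = 1.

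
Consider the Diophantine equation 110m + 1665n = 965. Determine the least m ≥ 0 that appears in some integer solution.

gcd(1665, 110):
  1665 = 15×110 + 15
  110 = 7×15 + 5
  15 = 3×5
so gcd(1665, 110) = 5.
5 divides 965, so solutions exist.
Back-substitute for Bézout coefficients:
  5 = 110 - 7×15
  ... = 110×(106) + 1665×(-7)
Scale by 965/5 = 193: (m₀, n₀) = (20458, -1351).
General solution: m = 20458 + 333t, n = -1351 - 22t for integer t.
m ≥ 0: smallest is 20458 mod 333 = 145 (at t = -61), with n = -9.

145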